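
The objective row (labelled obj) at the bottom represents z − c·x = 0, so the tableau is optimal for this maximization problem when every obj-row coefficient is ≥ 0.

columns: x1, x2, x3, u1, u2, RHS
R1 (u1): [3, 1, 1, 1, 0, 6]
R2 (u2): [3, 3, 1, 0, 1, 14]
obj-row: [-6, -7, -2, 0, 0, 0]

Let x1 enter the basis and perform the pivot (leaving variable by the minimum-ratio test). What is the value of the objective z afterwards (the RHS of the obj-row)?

12

Ratio test on column x1 — row 1: 6/3 = 2; row 2: 14/3 = 14/3. Minimum is 2 at row 1 (u1 leaves); pivot element 3.
Pivot on row 1; the obj-row RHS becomes 0 − (-6)·2 = 12.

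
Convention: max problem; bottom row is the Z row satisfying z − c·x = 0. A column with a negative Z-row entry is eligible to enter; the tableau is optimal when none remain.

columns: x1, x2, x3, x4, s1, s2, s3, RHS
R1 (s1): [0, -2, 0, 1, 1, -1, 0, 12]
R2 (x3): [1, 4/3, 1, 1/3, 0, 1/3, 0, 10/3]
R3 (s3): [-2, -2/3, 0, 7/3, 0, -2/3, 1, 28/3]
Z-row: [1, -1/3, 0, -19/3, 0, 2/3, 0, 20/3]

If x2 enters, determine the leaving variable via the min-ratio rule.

Column x2 entries and ratios — s1: -2 ≤ 0, skip; x3: (10/3)/(4/3) = 5/2; s3: -2/3 ≤ 0, skip.
Smallest ratio is 5/2 in the row of x3, so x3 leaves.

x3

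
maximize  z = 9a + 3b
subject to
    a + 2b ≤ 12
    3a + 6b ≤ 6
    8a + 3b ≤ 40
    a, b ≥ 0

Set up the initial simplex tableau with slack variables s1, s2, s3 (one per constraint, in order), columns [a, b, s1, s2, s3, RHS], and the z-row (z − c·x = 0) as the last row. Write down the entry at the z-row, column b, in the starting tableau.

-3

The z-row carries the negated objective coefficients: the b entry is -3.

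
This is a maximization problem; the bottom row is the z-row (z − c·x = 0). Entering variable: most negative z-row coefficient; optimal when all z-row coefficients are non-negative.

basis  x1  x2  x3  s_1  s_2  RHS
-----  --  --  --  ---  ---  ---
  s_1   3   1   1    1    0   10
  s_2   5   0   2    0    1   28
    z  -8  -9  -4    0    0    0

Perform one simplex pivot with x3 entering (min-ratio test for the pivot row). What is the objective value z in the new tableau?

40

Ratio test on column x3 — row 1: 10/1 = 10; row 2: 28/2 = 14. Minimum is 10 at row 1 (s_1 leaves); pivot element 1.
Pivot on row 1; the z-row RHS becomes 0 − (-4)·10 = 40.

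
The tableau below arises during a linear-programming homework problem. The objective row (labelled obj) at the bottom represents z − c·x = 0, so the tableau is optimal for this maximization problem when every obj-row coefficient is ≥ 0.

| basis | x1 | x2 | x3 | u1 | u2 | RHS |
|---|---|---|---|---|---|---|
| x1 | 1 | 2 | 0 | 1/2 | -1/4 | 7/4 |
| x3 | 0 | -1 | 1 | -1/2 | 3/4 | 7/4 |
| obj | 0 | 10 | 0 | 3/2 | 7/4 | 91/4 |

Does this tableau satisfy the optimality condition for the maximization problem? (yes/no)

yes

Every obj-row coefficient is ≥ 0, so the tableau is optimal.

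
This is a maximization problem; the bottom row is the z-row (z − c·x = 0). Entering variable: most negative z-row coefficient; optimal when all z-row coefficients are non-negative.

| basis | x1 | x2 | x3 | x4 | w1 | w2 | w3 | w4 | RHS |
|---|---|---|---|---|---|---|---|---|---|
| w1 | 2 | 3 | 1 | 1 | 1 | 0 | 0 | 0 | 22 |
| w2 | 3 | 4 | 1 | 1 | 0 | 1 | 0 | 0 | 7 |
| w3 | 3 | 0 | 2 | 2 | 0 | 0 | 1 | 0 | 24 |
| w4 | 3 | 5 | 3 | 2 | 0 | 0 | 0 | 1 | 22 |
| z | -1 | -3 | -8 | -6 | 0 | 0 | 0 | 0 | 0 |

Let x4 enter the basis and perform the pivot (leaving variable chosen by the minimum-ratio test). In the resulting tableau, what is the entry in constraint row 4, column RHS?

Ratio test on column x4 — row 1: 22/1 = 22; row 2: 7/1 = 7; row 3: 24/2 = 12; row 4: 22/2 = 11. Minimum is 7 at row 2 (w2 leaves); pivot element 1.
Divide row 2 by 1; eliminate column x4 from the other rows.
Row 4 update in column RHS: 22 − 2·7 = 8.

8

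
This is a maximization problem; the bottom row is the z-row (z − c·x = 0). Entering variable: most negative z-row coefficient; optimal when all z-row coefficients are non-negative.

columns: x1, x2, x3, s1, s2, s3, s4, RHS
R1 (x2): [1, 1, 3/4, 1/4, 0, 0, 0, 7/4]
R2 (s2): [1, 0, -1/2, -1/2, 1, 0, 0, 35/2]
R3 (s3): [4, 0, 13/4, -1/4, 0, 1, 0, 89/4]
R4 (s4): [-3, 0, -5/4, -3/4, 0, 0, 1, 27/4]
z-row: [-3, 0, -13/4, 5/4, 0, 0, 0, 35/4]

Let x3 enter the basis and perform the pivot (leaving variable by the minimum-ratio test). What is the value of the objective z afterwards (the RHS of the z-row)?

Ratio test on column x3 — row 1: (7/4)/(3/4) = 7/3; row 2: entry -1/2 ≤ 0; row 3: (89/4)/(13/4) = 89/13; row 4: entry -5/4 ≤ 0. Minimum is 7/3 at row 1 (x2 leaves); pivot element 3/4.
Pivot on row 1; the z-row RHS becomes 35/4 − (-13/4)·(7/3) = 49/3.

49/3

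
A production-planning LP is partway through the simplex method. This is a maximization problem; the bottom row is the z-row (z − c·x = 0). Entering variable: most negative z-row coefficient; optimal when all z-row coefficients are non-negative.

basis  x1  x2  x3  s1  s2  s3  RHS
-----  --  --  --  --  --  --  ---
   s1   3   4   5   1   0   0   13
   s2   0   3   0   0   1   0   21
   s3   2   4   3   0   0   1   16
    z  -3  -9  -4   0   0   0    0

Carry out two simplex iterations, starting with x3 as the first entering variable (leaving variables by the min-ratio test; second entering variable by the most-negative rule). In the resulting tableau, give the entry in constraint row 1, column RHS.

Ratio test on column x3 — row 1: 13/5 = 13/5; row 2: entry 0 ≤ 0; row 3: 16/3 = 16/3. Minimum is 13/5 at row 1 (s1 leaves); pivot element 5.
Divide row 1 by 5; eliminate column x3 from the other rows.
Second iteration: most negative z-row entry is -29/5 in column x2, so x2 enters.
Ratio test on column x2 — row 1: (13/5)/(4/5) = 13/4; row 2: 21/3 = 7; row 3: (41/5)/(8/5) = 41/8. Minimum is 13/4 at row 1 (x3 leaves); pivot element 4/5.
Divide row 1 by 4/5; eliminate column x2 from the other rows.
After both pivots, the entry at constraint row 1, column RHS is 13/4.

13/4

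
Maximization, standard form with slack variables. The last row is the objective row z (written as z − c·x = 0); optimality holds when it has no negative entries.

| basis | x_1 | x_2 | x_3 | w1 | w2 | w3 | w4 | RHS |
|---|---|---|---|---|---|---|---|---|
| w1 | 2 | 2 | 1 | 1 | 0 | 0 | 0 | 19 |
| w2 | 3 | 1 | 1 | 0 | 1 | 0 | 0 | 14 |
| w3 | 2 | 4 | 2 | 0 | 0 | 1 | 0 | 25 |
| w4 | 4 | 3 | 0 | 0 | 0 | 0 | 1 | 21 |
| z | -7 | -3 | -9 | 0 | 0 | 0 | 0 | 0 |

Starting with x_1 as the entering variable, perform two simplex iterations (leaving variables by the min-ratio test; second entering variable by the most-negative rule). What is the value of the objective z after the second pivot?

Ratio test on column x_1 — row 1: 19/2 = 19/2; row 2: 14/3 = 14/3; row 3: 25/2 = 25/2; row 4: 21/4 = 21/4. Minimum is 14/3 at row 2 (w2 leaves); pivot element 3.
Pivot on row 2; the z-row RHS becomes 0 − (-7)·(14/3) = 98/3.
Next entering variable (most negative z-row entry -20/3): x_3.
Ratio test on column x_3 — row 1: (29/3)/(1/3) = 29; row 2: (14/3)/(1/3) = 14; row 3: (47/3)/(4/3) = 47/4; row 4: entry -4/3 ≤ 0. Minimum is 47/4 at row 3 (w3 leaves); pivot element 4/3.
After the second pivot the z-row RHS is 98/3 − (-20/3)·(47/4) = 111.

111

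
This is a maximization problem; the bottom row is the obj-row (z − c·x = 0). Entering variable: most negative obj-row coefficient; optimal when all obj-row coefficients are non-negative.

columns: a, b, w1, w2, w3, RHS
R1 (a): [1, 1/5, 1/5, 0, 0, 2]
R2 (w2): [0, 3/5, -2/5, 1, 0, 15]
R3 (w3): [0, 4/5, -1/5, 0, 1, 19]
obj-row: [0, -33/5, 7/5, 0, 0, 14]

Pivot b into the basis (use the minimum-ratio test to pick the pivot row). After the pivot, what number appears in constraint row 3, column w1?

-1

Ratio test on column b — row 1: 2/(1/5) = 10; row 2: 15/(3/5) = 25; row 3: 19/(4/5) = 95/4. Minimum is 10 at row 1 (a leaves); pivot element 1/5.
Divide row 1 by 1/5; eliminate column b from the other rows.
Row 3 update in column w1: -1/5 − (4/5)·1 = -1.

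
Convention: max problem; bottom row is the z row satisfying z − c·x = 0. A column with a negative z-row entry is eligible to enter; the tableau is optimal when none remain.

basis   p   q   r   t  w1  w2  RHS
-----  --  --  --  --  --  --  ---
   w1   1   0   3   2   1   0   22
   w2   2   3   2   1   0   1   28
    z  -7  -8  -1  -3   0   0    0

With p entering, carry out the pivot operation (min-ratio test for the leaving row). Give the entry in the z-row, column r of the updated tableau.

6

Ratio test on column p — row 1: 22/1 = 22; row 2: 28/2 = 14. Minimum is 14 at row 2 (w2 leaves); pivot element 2.
Divide row 2 by 2; eliminate column p from the other rows.
z-row update in column r: -1 − (-7)·1 = 6.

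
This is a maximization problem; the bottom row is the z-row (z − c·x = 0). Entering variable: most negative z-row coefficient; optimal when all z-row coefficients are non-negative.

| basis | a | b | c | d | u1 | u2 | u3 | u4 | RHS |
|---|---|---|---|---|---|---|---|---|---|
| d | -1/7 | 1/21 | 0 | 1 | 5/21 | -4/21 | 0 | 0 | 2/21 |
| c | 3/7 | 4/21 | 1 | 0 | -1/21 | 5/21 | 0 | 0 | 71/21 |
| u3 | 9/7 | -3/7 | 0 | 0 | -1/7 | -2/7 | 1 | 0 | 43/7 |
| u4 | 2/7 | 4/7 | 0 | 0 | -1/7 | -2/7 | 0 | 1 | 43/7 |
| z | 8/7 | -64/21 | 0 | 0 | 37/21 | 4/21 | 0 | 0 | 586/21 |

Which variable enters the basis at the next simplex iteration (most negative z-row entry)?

Negative z-row entries: b: -64/21.
The most negative is -64/21 in column b, so b enters.

b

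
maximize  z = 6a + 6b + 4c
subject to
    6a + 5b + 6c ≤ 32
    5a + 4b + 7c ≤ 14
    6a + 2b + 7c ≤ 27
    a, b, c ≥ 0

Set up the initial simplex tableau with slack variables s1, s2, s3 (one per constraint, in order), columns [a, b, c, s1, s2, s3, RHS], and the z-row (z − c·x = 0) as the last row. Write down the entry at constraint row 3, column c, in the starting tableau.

Constraint 3 has coefficient 7 on c.

7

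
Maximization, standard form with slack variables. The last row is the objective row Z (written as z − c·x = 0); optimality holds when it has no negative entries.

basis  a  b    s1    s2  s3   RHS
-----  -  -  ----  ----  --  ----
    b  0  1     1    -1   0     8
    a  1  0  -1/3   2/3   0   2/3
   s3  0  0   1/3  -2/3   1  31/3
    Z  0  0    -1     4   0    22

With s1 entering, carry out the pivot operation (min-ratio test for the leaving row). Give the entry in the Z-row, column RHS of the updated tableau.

30

Ratio test on column s1 — row 1: 8/1 = 8; row 2: entry -1/3 ≤ 0; row 3: (31/3)/(1/3) = 31. Minimum is 8 at row 1 (b leaves); pivot element 1.
Divide row 1 by 1; eliminate column s1 from the other rows.
Z-row update in column RHS: 22 − (-1)·8 = 30.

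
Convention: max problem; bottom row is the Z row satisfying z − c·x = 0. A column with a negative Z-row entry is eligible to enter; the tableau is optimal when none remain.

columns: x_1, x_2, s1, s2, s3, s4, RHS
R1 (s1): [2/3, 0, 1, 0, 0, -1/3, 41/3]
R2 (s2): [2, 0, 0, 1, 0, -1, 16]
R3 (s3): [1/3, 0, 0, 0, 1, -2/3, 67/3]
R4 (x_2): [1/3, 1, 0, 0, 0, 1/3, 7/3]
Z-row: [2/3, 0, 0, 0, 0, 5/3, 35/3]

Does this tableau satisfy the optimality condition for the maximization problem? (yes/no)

yes

Every Z-row coefficient is ≥ 0, so the tableau is optimal.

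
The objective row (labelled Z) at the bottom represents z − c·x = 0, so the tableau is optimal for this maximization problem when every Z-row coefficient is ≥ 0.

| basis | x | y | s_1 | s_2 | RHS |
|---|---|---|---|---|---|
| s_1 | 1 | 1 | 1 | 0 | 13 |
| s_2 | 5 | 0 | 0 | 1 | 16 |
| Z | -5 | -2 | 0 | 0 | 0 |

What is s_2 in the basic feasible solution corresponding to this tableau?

s_2 is basic (row 2); its value is the RHS of that row, 16.

16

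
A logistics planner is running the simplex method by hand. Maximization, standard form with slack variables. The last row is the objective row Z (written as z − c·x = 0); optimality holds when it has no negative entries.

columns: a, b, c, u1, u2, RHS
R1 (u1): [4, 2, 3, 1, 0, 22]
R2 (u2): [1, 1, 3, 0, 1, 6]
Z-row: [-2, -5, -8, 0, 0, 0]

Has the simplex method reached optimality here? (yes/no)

The Z-row has a negative entry -8 in column c, so it is not optimal.

no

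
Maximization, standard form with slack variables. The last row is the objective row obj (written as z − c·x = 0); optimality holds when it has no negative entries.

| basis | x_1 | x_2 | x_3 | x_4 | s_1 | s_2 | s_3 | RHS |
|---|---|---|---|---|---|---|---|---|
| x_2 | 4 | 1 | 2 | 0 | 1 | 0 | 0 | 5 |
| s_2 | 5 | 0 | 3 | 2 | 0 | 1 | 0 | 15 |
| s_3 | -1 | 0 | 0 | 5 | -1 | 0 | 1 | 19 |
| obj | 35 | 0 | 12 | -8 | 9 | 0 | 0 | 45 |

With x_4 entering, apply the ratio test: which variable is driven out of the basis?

s_3

Column x_4 entries and ratios — x_2: 0 ≤ 0, skip; s_2: 15/2 = 15/2; s_3: 19/5 = 19/5.
Smallest ratio is 19/5 in the row of s_3, so s_3 leaves.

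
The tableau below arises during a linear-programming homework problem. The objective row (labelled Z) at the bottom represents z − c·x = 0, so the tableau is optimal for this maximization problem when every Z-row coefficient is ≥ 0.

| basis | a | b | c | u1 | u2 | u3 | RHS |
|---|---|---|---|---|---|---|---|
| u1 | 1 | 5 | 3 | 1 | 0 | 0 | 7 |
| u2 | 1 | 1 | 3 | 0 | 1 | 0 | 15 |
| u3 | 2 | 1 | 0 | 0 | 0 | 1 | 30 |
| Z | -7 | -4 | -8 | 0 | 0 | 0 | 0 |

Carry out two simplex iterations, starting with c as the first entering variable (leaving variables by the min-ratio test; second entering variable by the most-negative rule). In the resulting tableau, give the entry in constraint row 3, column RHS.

16

Ratio test on column c — row 1: 7/3 = 7/3; row 2: 15/3 = 5; row 3: entry 0 ≤ 0. Minimum is 7/3 at row 1 (u1 leaves); pivot element 3.
Divide row 1 by 3; eliminate column c from the other rows.
Second iteration: most negative Z-row entry is -13/3 in column a, so a enters.
Ratio test on column a — row 1: (7/3)/(1/3) = 7; row 2: entry 0 ≤ 0; row 3: 30/2 = 15. Minimum is 7 at row 1 (c leaves); pivot element 1/3.
Divide row 1 by 1/3; eliminate column a from the other rows.
After both pivots, the entry at constraint row 3, column RHS is 16.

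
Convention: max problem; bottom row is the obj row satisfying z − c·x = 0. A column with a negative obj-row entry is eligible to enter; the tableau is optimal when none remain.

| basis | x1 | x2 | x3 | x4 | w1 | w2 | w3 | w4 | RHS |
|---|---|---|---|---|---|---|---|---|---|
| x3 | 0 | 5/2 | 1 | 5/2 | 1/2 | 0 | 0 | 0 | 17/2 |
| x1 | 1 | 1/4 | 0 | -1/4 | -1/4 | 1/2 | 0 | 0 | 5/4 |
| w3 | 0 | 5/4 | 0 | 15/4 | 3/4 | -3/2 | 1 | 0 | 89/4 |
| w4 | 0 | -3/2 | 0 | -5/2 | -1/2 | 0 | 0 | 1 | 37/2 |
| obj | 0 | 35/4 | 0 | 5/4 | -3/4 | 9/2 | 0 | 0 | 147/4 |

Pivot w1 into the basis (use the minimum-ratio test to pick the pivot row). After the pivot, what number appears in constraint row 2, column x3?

1/2

Ratio test on column w1 — row 1: (17/2)/(1/2) = 17; row 2: entry -1/4 ≤ 0; row 3: (89/4)/(3/4) = 89/3; row 4: entry -1/2 ≤ 0. Minimum is 17 at row 1 (x3 leaves); pivot element 1/2.
Divide row 1 by 1/2; eliminate column w1 from the other rows.
Row 2 update in column x3: 0 − (-1/4)·2 = 1/2.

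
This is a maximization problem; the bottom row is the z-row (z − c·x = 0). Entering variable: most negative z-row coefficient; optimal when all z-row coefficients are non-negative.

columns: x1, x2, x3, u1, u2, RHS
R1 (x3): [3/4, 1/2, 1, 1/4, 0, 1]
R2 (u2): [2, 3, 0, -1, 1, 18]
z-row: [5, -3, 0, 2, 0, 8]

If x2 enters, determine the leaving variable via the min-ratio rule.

Column x2 entries and ratios — x3: 1/(1/2) = 2; u2: 18/3 = 6.
Smallest ratio is 2 in the row of x3, so x3 leaves.

x3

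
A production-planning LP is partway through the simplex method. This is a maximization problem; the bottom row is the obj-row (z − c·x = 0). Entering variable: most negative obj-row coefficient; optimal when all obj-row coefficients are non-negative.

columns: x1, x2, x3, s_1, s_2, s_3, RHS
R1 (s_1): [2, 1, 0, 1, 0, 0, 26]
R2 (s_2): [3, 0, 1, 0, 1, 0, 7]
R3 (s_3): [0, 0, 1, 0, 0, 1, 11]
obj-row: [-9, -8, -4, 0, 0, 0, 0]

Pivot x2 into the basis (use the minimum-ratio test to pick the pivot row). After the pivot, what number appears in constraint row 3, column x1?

0

Ratio test on column x2 — row 1: 26/1 = 26; row 2: entry 0 ≤ 0; row 3: entry 0 ≤ 0. Minimum is 26 at row 1 (s_1 leaves); pivot element 1.
Divide row 1 by 1; eliminate column x2 from the other rows.
Row 3 update in column x1: 0 − 0·2 = 0.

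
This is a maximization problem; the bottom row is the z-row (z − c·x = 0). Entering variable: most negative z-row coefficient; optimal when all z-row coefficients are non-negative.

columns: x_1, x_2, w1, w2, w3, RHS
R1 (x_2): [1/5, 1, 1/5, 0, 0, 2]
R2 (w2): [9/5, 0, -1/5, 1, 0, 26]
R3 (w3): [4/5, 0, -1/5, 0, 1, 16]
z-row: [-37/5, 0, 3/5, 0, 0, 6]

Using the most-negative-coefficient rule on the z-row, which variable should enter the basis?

x_1

Negative z-row entries: x_1: -37/5.
The most negative is -37/5 in column x_1, so x_1 enters.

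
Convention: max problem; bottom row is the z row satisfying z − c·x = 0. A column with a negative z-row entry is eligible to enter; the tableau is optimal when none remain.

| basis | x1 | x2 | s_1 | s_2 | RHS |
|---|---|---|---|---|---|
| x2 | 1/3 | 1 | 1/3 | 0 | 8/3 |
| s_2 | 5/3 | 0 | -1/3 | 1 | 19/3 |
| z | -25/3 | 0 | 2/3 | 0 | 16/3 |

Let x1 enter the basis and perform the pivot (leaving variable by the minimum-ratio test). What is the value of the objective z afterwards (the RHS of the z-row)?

Ratio test on column x1 — row 1: (8/3)/(1/3) = 8; row 2: (19/3)/(5/3) = 19/5. Minimum is 19/5 at row 2 (s_2 leaves); pivot element 5/3.
Pivot on row 2; the z-row RHS becomes 16/3 − (-25/3)·(19/5) = 37.

37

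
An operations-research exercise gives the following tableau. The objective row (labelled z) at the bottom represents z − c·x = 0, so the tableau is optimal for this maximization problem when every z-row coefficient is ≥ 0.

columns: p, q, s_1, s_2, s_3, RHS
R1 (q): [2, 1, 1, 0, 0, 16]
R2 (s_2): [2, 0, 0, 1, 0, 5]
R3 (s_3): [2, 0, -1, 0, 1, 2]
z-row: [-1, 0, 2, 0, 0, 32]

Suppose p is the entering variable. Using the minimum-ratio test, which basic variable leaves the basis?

s_3

Column p entries and ratios — q: 16/2 = 8; s_2: 5/2 = 5/2; s_3: 2/2 = 1.
Smallest ratio is 1 in the row of s_3, so s_3 leaves.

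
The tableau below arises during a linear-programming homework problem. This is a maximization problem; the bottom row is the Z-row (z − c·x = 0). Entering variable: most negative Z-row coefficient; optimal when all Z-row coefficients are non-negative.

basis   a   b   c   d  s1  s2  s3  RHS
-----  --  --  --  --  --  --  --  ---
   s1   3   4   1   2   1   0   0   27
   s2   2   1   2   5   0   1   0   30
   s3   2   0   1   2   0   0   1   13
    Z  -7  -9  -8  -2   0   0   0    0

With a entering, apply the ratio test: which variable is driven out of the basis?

Column a entries and ratios — s1: 27/3 = 9; s2: 30/2 = 15; s3: 13/2 = 13/2.
Smallest ratio is 13/2 in the row of s3, so s3 leaves.

s3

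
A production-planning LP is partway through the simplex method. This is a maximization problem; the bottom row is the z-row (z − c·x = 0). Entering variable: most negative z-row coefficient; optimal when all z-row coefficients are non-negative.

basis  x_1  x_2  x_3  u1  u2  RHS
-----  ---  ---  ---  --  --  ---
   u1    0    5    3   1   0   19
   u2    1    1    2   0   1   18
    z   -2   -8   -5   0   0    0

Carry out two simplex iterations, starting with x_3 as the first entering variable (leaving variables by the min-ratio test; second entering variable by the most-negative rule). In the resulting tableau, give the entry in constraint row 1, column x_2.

Ratio test on column x_3 — row 1: 19/3 = 19/3; row 2: 18/2 = 9. Minimum is 19/3 at row 1 (u1 leaves); pivot element 3.
Divide row 1 by 3; eliminate column x_3 from the other rows.
Second iteration: most negative z-row entry is -2 in column x_1, so x_1 enters.
Ratio test on column x_1 — row 1: entry 0 ≤ 0; row 2: (16/3)/1 = 16/3. Minimum is 16/3 at row 2 (u2 leaves); pivot element 1.
Divide row 2 by 1; eliminate column x_1 from the other rows.
After both pivots, the entry at constraint row 1, column x_2 is 5/3.

5/3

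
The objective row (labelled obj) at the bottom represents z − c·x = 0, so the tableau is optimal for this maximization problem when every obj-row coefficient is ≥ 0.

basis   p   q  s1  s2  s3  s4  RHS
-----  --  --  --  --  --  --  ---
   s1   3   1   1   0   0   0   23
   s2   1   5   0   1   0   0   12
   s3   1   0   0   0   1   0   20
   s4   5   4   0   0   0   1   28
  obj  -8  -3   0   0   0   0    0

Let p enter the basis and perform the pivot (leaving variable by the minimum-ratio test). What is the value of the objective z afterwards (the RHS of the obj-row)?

Ratio test on column p — row 1: 23/3 = 23/3; row 2: 12/1 = 12; row 3: 20/1 = 20; row 4: 28/5 = 28/5. Minimum is 28/5 at row 4 (s4 leaves); pivot element 5.
Pivot on row 4; the obj-row RHS becomes 0 − (-8)·(28/5) = 224/5.

224/5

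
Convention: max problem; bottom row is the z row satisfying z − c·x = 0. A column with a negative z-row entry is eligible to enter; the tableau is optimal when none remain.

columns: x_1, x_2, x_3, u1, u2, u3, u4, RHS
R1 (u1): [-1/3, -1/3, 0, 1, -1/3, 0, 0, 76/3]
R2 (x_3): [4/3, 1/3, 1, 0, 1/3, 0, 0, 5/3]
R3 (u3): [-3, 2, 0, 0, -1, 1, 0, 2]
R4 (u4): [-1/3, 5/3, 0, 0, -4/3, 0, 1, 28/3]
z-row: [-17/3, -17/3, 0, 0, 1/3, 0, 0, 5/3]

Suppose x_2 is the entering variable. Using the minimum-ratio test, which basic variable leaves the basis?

Column x_2 entries and ratios — u1: -1/3 ≤ 0, skip; x_3: (5/3)/(1/3) = 5; u3: 2/2 = 1; u4: (28/3)/(5/3) = 28/5.
Smallest ratio is 1 in the row of u3, so u3 leaves.

u3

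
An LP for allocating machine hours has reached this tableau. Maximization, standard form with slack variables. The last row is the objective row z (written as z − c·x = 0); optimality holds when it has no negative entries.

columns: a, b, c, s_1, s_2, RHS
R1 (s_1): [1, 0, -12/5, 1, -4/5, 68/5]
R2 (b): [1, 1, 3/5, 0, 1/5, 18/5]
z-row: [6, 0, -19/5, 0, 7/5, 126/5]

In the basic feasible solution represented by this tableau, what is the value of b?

18/5

b is basic (row 2); its value is the RHS of that row, 18/5.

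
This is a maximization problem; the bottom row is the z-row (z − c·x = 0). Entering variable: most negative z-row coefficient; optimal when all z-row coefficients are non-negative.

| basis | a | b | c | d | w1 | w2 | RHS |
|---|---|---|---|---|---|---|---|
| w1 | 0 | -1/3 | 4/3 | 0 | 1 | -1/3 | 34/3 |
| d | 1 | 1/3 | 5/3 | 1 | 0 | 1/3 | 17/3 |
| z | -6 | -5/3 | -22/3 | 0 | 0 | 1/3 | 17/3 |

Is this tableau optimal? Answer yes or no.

The z-row has a negative entry -22/3 in column c, so it is not optimal.

no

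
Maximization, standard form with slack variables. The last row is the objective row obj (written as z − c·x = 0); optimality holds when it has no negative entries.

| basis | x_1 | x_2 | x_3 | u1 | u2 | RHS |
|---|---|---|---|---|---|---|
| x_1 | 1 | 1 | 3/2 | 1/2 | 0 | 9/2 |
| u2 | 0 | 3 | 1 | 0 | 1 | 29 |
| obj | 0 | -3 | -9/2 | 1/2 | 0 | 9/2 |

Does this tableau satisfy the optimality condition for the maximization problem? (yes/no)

no

The obj-row has a negative entry -9/2 in column x_3, so it is not optimal.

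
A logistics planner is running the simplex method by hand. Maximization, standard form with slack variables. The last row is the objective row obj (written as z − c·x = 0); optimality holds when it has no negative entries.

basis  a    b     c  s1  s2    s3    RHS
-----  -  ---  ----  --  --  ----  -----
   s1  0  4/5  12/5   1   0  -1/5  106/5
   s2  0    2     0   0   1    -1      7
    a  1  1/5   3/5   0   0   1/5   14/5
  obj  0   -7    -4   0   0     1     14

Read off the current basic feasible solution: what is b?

0

b is not in the basis, so in the current basic feasible solution b = 0.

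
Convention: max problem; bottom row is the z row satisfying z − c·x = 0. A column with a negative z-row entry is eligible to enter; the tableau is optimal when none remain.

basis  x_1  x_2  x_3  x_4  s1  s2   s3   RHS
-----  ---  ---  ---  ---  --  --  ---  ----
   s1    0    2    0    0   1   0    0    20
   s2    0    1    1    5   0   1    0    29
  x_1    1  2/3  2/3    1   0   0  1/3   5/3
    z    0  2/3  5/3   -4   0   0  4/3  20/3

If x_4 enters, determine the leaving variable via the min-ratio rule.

Column x_4 entries and ratios — s1: 0 ≤ 0, skip; s2: 29/5 = 29/5; x_1: (5/3)/1 = 5/3.
Smallest ratio is 5/3 in the row of x_1, so x_1 leaves.

x_1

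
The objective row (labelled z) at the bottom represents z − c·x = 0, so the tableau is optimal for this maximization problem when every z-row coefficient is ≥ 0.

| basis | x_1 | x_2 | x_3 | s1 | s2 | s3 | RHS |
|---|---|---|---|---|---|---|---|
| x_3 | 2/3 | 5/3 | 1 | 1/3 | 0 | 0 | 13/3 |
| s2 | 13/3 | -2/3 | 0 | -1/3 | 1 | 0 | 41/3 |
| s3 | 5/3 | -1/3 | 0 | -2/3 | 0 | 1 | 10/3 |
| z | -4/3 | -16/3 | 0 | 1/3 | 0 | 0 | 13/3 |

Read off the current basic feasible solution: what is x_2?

0

x_2 is not in the basis, so in the current basic feasible solution x_2 = 0.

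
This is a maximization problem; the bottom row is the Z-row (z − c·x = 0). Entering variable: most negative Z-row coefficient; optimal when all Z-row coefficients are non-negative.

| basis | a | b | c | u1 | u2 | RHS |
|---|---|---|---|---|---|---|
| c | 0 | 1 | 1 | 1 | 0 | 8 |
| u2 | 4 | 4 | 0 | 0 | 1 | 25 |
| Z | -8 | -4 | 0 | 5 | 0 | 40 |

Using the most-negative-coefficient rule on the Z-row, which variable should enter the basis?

Negative Z-row entries: a: -8, b: -4.
The most negative is -8 in column a, so a enters.

a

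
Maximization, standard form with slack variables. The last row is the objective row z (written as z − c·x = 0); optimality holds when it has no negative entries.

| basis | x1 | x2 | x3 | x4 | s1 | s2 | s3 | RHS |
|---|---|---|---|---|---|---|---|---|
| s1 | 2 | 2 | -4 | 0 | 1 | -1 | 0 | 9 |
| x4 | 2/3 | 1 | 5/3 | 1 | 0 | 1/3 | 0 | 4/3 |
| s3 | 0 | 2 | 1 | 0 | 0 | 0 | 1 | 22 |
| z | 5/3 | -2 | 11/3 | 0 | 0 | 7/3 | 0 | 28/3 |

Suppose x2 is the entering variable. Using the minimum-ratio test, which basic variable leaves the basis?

Column x2 entries and ratios — s1: 9/2 = 9/2; x4: (4/3)/1 = 4/3; s3: 22/2 = 11.
Smallest ratio is 4/3 in the row of x4, so x4 leaves.

x4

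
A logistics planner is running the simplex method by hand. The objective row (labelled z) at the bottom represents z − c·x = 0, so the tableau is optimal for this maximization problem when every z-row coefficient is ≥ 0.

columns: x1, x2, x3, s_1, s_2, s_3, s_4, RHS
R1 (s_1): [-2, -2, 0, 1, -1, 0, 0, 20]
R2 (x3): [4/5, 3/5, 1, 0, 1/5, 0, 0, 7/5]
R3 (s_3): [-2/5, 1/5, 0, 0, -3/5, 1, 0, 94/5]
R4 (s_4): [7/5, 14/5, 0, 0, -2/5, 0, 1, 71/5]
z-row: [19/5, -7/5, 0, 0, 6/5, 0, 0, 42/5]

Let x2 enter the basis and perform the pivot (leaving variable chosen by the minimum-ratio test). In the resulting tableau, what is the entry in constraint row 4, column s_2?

Ratio test on column x2 — row 1: entry -2 ≤ 0; row 2: (7/5)/(3/5) = 7/3; row 3: (94/5)/(1/5) = 94; row 4: (71/5)/(14/5) = 71/14. Minimum is 7/3 at row 2 (x3 leaves); pivot element 3/5.
Divide row 2 by 3/5; eliminate column x2 from the other rows.
Row 4 update in column s_2: -2/5 − (14/5)·(1/3) = -4/3.

-4/3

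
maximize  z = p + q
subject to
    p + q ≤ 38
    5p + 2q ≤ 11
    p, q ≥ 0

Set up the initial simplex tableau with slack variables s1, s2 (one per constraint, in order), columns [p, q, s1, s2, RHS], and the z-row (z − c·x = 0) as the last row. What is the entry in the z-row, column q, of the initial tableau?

-1

The z-row carries the negated objective coefficients: the q entry is -1.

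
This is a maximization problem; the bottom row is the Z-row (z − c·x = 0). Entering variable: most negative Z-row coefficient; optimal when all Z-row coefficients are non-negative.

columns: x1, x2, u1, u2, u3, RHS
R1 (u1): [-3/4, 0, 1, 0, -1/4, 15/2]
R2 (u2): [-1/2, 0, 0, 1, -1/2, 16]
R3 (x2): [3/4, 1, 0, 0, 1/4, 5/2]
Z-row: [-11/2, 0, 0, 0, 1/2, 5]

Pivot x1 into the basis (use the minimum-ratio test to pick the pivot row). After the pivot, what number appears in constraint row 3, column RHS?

Ratio test on column x1 — row 1: entry -3/4 ≤ 0; row 2: entry -1/2 ≤ 0; row 3: (5/2)/(3/4) = 10/3. Minimum is 10/3 at row 3 (x2 leaves); pivot element 3/4.
Divide row 3 by 3/4; eliminate column x1 from the other rows.
In the new row 3, the RHS entry is the old entry divided by the pivot: (5/2)/(3/4) = 10/3.

10/3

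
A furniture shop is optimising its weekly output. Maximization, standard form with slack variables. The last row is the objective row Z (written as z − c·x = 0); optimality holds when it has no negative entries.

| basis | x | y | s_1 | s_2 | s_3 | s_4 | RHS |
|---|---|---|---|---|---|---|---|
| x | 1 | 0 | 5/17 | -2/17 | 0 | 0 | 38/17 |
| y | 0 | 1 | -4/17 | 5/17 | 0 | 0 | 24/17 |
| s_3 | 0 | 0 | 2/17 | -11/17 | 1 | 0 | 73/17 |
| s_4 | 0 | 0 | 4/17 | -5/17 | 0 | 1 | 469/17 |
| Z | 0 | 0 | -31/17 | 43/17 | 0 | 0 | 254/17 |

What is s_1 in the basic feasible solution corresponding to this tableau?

0

s_1 is not in the basis, so in the current basic feasible solution s_1 = 0.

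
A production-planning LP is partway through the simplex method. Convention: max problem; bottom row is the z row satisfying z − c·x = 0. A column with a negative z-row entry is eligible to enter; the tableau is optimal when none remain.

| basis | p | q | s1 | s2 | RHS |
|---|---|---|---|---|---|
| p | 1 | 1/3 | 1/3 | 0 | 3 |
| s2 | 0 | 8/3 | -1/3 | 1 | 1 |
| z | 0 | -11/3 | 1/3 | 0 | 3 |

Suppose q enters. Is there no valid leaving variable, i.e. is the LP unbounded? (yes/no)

no

Column q has positive entries in row(s) 1, 2, so the ratio test bounds it — not unbounded.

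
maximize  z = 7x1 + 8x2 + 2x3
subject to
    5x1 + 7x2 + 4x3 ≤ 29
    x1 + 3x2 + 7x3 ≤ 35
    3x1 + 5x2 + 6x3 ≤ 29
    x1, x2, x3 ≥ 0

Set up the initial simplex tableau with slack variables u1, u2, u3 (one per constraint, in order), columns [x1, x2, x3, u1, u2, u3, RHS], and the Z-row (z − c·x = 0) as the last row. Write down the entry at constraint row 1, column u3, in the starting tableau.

Slack u3 belongs to constraint 3; its column is the unit vector e_3, so the entry in row 1 is 0.

0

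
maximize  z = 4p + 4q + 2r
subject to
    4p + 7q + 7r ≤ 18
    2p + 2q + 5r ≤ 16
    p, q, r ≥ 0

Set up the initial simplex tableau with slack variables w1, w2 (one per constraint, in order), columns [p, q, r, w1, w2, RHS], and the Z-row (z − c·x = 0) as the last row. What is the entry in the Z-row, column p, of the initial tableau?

-4

The Z-row carries the negated objective coefficients: the p entry is -4.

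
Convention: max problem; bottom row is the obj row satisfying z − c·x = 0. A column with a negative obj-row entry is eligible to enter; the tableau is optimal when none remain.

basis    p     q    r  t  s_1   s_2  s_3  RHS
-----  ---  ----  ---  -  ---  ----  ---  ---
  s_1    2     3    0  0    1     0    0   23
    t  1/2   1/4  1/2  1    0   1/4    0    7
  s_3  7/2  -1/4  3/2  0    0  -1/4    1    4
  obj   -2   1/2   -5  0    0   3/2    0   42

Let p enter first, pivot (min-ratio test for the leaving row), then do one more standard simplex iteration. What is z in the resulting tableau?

Ratio test on column p — row 1: 23/2 = 23/2; row 2: 7/(1/2) = 14; row 3: 4/(7/2) = 8/7. Minimum is 8/7 at row 3 (s_3 leaves); pivot element 7/2.
Pivot on row 3; the obj-row RHS becomes 42 − (-2)·(8/7) = 310/7.
Next entering variable (most negative obj-row entry -29/7): r.
Ratio test on column r — row 1: entry -6/7 ≤ 0; row 2: (45/7)/(2/7) = 45/2; row 3: (8/7)/(3/7) = 8/3. Minimum is 8/3 at row 3 (p leaves); pivot element 3/7.
After the second pivot the obj-row RHS is 310/7 − (-29/7)·(8/3) = 166/3.

166/3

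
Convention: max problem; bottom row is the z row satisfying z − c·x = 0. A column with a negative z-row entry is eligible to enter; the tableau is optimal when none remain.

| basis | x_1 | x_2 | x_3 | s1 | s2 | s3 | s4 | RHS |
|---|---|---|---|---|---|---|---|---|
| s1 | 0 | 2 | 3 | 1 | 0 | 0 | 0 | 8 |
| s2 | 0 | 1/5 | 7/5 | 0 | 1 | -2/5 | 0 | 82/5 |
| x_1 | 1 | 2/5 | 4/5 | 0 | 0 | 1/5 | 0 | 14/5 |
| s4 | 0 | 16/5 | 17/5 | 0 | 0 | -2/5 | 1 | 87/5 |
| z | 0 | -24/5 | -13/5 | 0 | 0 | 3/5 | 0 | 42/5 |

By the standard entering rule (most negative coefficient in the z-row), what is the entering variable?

x_2

Negative z-row entries: x_2: -24/5, x_3: -13/5.
The most negative is -24/5 in column x_2, so x_2 enters.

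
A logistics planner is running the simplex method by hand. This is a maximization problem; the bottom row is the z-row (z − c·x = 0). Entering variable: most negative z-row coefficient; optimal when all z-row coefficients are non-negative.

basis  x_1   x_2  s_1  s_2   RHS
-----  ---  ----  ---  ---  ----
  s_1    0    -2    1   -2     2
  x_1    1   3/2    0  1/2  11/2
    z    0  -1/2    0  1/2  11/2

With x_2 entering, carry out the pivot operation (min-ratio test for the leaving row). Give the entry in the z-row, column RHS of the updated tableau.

22/3

Ratio test on column x_2 — row 1: entry -2 ≤ 0; row 2: (11/2)/(3/2) = 11/3. Minimum is 11/3 at row 2 (x_1 leaves); pivot element 3/2.
Divide row 2 by 3/2; eliminate column x_2 from the other rows.
z-row update in column RHS: 11/2 − (-1/2)·(11/3) = 22/3.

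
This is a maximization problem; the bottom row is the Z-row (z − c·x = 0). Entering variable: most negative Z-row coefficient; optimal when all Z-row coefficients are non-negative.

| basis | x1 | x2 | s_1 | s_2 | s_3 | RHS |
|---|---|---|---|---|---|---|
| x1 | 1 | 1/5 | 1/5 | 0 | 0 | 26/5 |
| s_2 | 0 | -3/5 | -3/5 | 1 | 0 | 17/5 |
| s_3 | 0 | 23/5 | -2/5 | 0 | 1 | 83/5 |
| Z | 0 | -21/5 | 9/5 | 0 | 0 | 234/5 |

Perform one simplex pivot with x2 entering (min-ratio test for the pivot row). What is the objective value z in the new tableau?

Ratio test on column x2 — row 1: (26/5)/(1/5) = 26; row 2: entry -3/5 ≤ 0; row 3: (83/5)/(23/5) = 83/23. Minimum is 83/23 at row 3 (s_3 leaves); pivot element 23/5.
Pivot on row 3; the Z-row RHS becomes 234/5 − (-21/5)·(83/23) = 1425/23.

1425/23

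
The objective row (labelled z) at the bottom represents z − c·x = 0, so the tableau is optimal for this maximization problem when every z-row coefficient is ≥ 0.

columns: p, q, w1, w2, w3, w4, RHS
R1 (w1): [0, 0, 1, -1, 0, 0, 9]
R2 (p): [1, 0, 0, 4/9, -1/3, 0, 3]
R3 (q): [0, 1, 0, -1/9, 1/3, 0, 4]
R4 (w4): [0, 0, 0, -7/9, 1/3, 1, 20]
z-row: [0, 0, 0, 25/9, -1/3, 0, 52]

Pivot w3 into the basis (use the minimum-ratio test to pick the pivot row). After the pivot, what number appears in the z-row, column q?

1

Ratio test on column w3 — row 1: entry 0 ≤ 0; row 2: entry -1/3 ≤ 0; row 3: 4/(1/3) = 12; row 4: 20/(1/3) = 60. Minimum is 12 at row 3 (q leaves); pivot element 1/3.
Divide row 3 by 1/3; eliminate column w3 from the other rows.
z-row update in column q: 0 − (-1/3)·3 = 1.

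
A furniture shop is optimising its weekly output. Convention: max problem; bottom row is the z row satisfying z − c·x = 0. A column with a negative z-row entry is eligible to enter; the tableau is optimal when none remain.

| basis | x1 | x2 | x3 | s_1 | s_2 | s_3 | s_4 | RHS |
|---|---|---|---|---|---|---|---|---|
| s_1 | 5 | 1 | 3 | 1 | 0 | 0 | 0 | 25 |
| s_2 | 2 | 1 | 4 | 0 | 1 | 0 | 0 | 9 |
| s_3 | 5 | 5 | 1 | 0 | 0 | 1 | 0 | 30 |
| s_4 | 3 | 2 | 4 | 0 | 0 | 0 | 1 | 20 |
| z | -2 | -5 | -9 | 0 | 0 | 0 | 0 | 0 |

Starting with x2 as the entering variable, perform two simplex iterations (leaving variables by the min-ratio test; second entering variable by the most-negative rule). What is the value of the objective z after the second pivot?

690/19

Ratio test on column x2 — row 1: 25/1 = 25; row 2: 9/1 = 9; row 3: 30/5 = 6; row 4: 20/2 = 10. Minimum is 6 at row 3 (s_3 leaves); pivot element 5.
Pivot on row 3; the z-row RHS becomes 0 − (-5)·6 = 30.
Next entering variable (most negative z-row entry -8): x3.
Ratio test on column x3 — row 1: 19/(14/5) = 95/14; row 2: 3/(19/5) = 15/19; row 3: 6/(1/5) = 30; row 4: 8/(18/5) = 20/9. Minimum is 15/19 at row 2 (s_2 leaves); pivot element 19/5.
After the second pivot the z-row RHS is 30 − (-8)·(15/19) = 690/19.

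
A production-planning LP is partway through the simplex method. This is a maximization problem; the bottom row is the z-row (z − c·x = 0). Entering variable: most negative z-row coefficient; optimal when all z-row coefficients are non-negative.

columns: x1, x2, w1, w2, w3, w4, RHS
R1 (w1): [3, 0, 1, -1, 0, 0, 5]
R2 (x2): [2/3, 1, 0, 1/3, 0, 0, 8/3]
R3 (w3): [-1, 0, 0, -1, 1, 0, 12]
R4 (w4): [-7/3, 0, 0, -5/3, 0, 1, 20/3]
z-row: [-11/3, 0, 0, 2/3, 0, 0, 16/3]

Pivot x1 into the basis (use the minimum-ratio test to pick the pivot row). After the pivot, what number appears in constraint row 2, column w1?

-2/9

Ratio test on column x1 — row 1: 5/3 = 5/3; row 2: (8/3)/(2/3) = 4; row 3: entry -1 ≤ 0; row 4: entry -7/3 ≤ 0. Minimum is 5/3 at row 1 (w1 leaves); pivot element 3.
Divide row 1 by 3; eliminate column x1 from the other rows.
Row 2 update in column w1: 0 − (2/3)·(1/3) = -2/9.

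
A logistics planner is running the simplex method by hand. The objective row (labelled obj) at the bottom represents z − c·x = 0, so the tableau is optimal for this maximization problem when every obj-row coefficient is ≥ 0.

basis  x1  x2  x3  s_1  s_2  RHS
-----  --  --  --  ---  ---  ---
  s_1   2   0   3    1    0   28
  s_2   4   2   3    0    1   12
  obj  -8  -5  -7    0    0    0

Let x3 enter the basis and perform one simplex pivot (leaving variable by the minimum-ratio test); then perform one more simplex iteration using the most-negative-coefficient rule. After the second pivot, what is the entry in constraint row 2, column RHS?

6

Ratio test on column x3 — row 1: 28/3 = 28/3; row 2: 12/3 = 4. Minimum is 4 at row 2 (s_2 leaves); pivot element 3.
Divide row 2 by 3; eliminate column x3 from the other rows.
Second iteration: most negative obj-row entry is -1/3 in column x2, so x2 enters.
Ratio test on column x2 — row 1: entry -2 ≤ 0; row 2: 4/(2/3) = 6. Minimum is 6 at row 2 (x3 leaves); pivot element 2/3.
Divide row 2 by 2/3; eliminate column x2 from the other rows.
After both pivots, the entry at constraint row 2, column RHS is 6.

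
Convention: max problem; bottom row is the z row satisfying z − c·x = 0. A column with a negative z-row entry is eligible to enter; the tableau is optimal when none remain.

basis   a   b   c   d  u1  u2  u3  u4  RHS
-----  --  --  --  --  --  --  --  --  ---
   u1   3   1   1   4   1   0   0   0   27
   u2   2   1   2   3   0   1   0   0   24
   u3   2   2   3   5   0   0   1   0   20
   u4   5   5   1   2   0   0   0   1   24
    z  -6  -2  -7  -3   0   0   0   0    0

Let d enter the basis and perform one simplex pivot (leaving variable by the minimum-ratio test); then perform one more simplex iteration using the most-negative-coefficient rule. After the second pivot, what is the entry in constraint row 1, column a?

7/3

Ratio test on column d — row 1: 27/4 = 27/4; row 2: 24/3 = 8; row 3: 20/5 = 4; row 4: 24/2 = 12. Minimum is 4 at row 3 (u3 leaves); pivot element 5.
Divide row 3 by 5; eliminate column d from the other rows.
Second iteration: most negative z-row entry is -26/5 in column c, so c enters.
Ratio test on column c — row 1: entry -7/5 ≤ 0; row 2: 12/(1/5) = 60; row 3: 4/(3/5) = 20/3; row 4: entry -1/5 ≤ 0. Minimum is 20/3 at row 3 (d leaves); pivot element 3/5.
Divide row 3 by 3/5; eliminate column c from the other rows.
After both pivots, the entry at constraint row 1, column a is 7/3.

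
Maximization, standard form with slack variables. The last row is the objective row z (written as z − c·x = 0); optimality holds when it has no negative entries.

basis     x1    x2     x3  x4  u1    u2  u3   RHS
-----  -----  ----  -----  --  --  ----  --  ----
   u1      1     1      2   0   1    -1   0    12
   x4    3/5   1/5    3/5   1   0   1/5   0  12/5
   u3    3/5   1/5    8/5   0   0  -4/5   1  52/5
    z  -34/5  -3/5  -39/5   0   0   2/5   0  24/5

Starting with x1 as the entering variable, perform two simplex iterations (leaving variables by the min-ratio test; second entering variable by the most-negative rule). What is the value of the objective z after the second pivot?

36

Ratio test on column x1 — row 1: 12/1 = 12; row 2: (12/5)/(3/5) = 4; row 3: (52/5)/(3/5) = 52/3. Minimum is 4 at row 2 (x4 leaves); pivot element 3/5.
Pivot on row 2; the z-row RHS becomes 24/5 − (-34/5)·4 = 32.
Next entering variable (most negative z-row entry -1): x3.
Ratio test on column x3 — row 1: 8/1 = 8; row 2: 4/1 = 4; row 3: 8/1 = 8. Minimum is 4 at row 2 (x1 leaves); pivot element 1.
After the second pivot the z-row RHS is 32 − (-1)·4 = 36.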